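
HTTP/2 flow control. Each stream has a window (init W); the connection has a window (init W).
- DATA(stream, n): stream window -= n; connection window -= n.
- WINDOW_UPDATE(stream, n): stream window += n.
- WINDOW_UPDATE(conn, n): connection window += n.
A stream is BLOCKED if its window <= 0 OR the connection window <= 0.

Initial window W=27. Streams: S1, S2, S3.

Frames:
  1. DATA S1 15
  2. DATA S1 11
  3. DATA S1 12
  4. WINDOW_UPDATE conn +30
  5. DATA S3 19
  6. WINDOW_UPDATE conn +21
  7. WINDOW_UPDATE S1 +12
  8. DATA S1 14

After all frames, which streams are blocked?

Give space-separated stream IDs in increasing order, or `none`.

Op 1: conn=12 S1=12 S2=27 S3=27 blocked=[]
Op 2: conn=1 S1=1 S2=27 S3=27 blocked=[]
Op 3: conn=-11 S1=-11 S2=27 S3=27 blocked=[1, 2, 3]
Op 4: conn=19 S1=-11 S2=27 S3=27 blocked=[1]
Op 5: conn=0 S1=-11 S2=27 S3=8 blocked=[1, 2, 3]
Op 6: conn=21 S1=-11 S2=27 S3=8 blocked=[1]
Op 7: conn=21 S1=1 S2=27 S3=8 blocked=[]
Op 8: conn=7 S1=-13 S2=27 S3=8 blocked=[1]

Answer: S1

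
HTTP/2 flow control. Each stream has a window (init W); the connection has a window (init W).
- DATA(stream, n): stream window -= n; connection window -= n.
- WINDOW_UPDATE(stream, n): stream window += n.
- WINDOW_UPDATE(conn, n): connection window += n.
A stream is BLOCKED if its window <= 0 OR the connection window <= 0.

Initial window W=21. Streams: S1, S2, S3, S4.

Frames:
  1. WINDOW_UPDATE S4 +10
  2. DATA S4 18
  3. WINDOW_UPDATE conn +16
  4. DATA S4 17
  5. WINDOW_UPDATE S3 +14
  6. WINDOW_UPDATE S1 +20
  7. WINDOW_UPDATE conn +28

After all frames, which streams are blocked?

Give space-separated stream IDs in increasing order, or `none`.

Answer: S4

Derivation:
Op 1: conn=21 S1=21 S2=21 S3=21 S4=31 blocked=[]
Op 2: conn=3 S1=21 S2=21 S3=21 S4=13 blocked=[]
Op 3: conn=19 S1=21 S2=21 S3=21 S4=13 blocked=[]
Op 4: conn=2 S1=21 S2=21 S3=21 S4=-4 blocked=[4]
Op 5: conn=2 S1=21 S2=21 S3=35 S4=-4 blocked=[4]
Op 6: conn=2 S1=41 S2=21 S3=35 S4=-4 blocked=[4]
Op 7: conn=30 S1=41 S2=21 S3=35 S4=-4 blocked=[4]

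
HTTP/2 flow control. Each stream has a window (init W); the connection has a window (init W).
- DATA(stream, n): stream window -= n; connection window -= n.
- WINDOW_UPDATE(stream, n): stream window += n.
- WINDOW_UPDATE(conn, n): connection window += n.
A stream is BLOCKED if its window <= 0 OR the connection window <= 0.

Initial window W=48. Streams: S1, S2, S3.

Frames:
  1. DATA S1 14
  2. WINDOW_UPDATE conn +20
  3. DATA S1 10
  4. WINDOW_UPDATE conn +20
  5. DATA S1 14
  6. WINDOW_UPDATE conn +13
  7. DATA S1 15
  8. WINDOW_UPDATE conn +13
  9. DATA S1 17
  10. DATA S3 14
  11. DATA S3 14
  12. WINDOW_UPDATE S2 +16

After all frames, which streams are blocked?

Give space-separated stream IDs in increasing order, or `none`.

Op 1: conn=34 S1=34 S2=48 S3=48 blocked=[]
Op 2: conn=54 S1=34 S2=48 S3=48 blocked=[]
Op 3: conn=44 S1=24 S2=48 S3=48 blocked=[]
Op 4: conn=64 S1=24 S2=48 S3=48 blocked=[]
Op 5: conn=50 S1=10 S2=48 S3=48 blocked=[]
Op 6: conn=63 S1=10 S2=48 S3=48 blocked=[]
Op 7: conn=48 S1=-5 S2=48 S3=48 blocked=[1]
Op 8: conn=61 S1=-5 S2=48 S3=48 blocked=[1]
Op 9: conn=44 S1=-22 S2=48 S3=48 blocked=[1]
Op 10: conn=30 S1=-22 S2=48 S3=34 blocked=[1]
Op 11: conn=16 S1=-22 S2=48 S3=20 blocked=[1]
Op 12: conn=16 S1=-22 S2=64 S3=20 blocked=[1]

Answer: S1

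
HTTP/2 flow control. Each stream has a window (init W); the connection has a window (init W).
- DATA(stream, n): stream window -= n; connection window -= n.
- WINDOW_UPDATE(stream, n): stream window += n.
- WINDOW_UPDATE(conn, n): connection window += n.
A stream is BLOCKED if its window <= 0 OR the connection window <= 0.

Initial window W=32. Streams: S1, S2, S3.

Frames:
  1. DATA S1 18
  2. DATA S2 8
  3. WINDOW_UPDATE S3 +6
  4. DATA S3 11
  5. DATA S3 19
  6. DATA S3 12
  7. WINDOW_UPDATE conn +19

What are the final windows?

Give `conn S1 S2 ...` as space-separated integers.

Op 1: conn=14 S1=14 S2=32 S3=32 blocked=[]
Op 2: conn=6 S1=14 S2=24 S3=32 blocked=[]
Op 3: conn=6 S1=14 S2=24 S3=38 blocked=[]
Op 4: conn=-5 S1=14 S2=24 S3=27 blocked=[1, 2, 3]
Op 5: conn=-24 S1=14 S2=24 S3=8 blocked=[1, 2, 3]
Op 6: conn=-36 S1=14 S2=24 S3=-4 blocked=[1, 2, 3]
Op 7: conn=-17 S1=14 S2=24 S3=-4 blocked=[1, 2, 3]

Answer: -17 14 24 -4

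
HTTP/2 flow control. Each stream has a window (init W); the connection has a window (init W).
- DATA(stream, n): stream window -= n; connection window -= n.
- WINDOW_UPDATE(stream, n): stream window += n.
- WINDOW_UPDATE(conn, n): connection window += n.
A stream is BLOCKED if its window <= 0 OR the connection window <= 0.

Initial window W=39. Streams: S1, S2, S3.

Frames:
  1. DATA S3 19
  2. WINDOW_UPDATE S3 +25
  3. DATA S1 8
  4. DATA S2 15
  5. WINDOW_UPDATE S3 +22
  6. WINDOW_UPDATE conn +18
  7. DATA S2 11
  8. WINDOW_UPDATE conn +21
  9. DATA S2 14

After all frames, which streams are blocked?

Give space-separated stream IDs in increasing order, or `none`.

Op 1: conn=20 S1=39 S2=39 S3=20 blocked=[]
Op 2: conn=20 S1=39 S2=39 S3=45 blocked=[]
Op 3: conn=12 S1=31 S2=39 S3=45 blocked=[]
Op 4: conn=-3 S1=31 S2=24 S3=45 blocked=[1, 2, 3]
Op 5: conn=-3 S1=31 S2=24 S3=67 blocked=[1, 2, 3]
Op 6: conn=15 S1=31 S2=24 S3=67 blocked=[]
Op 7: conn=4 S1=31 S2=13 S3=67 blocked=[]
Op 8: conn=25 S1=31 S2=13 S3=67 blocked=[]
Op 9: conn=11 S1=31 S2=-1 S3=67 blocked=[2]

Answer: S2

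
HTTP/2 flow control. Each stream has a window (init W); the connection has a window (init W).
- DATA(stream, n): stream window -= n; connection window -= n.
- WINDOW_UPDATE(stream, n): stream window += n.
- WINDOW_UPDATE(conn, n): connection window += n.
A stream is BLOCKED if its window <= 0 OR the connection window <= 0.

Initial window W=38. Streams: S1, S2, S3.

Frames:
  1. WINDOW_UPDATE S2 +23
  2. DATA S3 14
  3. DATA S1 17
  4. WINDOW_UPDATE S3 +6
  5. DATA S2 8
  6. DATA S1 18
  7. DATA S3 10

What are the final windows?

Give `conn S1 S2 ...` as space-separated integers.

Op 1: conn=38 S1=38 S2=61 S3=38 blocked=[]
Op 2: conn=24 S1=38 S2=61 S3=24 blocked=[]
Op 3: conn=7 S1=21 S2=61 S3=24 blocked=[]
Op 4: conn=7 S1=21 S2=61 S3=30 blocked=[]
Op 5: conn=-1 S1=21 S2=53 S3=30 blocked=[1, 2, 3]
Op 6: conn=-19 S1=3 S2=53 S3=30 blocked=[1, 2, 3]
Op 7: conn=-29 S1=3 S2=53 S3=20 blocked=[1, 2, 3]

Answer: -29 3 53 20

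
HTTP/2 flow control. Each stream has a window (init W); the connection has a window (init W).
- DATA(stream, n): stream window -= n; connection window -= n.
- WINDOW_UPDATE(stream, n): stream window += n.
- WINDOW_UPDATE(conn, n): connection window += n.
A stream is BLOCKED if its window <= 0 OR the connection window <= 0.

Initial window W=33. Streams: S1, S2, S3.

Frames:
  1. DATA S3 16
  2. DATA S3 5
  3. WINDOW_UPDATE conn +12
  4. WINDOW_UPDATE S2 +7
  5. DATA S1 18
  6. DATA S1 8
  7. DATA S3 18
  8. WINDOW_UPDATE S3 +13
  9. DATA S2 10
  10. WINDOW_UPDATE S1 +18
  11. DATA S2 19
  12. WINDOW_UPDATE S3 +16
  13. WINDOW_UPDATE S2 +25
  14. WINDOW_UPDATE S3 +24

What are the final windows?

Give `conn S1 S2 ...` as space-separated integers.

Op 1: conn=17 S1=33 S2=33 S3=17 blocked=[]
Op 2: conn=12 S1=33 S2=33 S3=12 blocked=[]
Op 3: conn=24 S1=33 S2=33 S3=12 blocked=[]
Op 4: conn=24 S1=33 S2=40 S3=12 blocked=[]
Op 5: conn=6 S1=15 S2=40 S3=12 blocked=[]
Op 6: conn=-2 S1=7 S2=40 S3=12 blocked=[1, 2, 3]
Op 7: conn=-20 S1=7 S2=40 S3=-6 blocked=[1, 2, 3]
Op 8: conn=-20 S1=7 S2=40 S3=7 blocked=[1, 2, 3]
Op 9: conn=-30 S1=7 S2=30 S3=7 blocked=[1, 2, 3]
Op 10: conn=-30 S1=25 S2=30 S3=7 blocked=[1, 2, 3]
Op 11: conn=-49 S1=25 S2=11 S3=7 blocked=[1, 2, 3]
Op 12: conn=-49 S1=25 S2=11 S3=23 blocked=[1, 2, 3]
Op 13: conn=-49 S1=25 S2=36 S3=23 blocked=[1, 2, 3]
Op 14: conn=-49 S1=25 S2=36 S3=47 blocked=[1, 2, 3]

Answer: -49 25 36 47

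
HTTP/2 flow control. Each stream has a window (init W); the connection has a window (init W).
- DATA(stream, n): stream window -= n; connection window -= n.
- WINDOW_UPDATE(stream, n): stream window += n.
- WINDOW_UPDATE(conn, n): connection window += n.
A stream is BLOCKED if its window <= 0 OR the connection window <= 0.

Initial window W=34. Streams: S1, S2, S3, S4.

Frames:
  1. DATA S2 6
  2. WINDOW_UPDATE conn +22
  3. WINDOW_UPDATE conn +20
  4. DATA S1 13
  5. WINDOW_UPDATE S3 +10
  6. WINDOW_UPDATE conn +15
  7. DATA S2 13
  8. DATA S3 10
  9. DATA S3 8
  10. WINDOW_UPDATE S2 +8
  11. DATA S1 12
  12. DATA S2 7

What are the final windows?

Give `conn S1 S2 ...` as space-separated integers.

Answer: 22 9 16 26 34

Derivation:
Op 1: conn=28 S1=34 S2=28 S3=34 S4=34 blocked=[]
Op 2: conn=50 S1=34 S2=28 S3=34 S4=34 blocked=[]
Op 3: conn=70 S1=34 S2=28 S3=34 S4=34 blocked=[]
Op 4: conn=57 S1=21 S2=28 S3=34 S4=34 blocked=[]
Op 5: conn=57 S1=21 S2=28 S3=44 S4=34 blocked=[]
Op 6: conn=72 S1=21 S2=28 S3=44 S4=34 blocked=[]
Op 7: conn=59 S1=21 S2=15 S3=44 S4=34 blocked=[]
Op 8: conn=49 S1=21 S2=15 S3=34 S4=34 blocked=[]
Op 9: conn=41 S1=21 S2=15 S3=26 S4=34 blocked=[]
Op 10: conn=41 S1=21 S2=23 S3=26 S4=34 blocked=[]
Op 11: conn=29 S1=9 S2=23 S3=26 S4=34 blocked=[]
Op 12: conn=22 S1=9 S2=16 S3=26 S4=34 blocked=[]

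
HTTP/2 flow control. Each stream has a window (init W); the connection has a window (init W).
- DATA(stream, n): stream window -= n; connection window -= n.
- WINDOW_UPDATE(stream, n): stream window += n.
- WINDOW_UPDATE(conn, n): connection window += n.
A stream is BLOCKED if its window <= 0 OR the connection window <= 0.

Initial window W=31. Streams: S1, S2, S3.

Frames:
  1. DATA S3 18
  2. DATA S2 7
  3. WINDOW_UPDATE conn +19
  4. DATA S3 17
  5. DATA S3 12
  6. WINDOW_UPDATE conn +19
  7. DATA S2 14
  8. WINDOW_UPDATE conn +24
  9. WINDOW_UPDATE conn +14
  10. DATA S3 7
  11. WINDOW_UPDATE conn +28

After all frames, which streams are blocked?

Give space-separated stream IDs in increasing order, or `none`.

Answer: S3

Derivation:
Op 1: conn=13 S1=31 S2=31 S3=13 blocked=[]
Op 2: conn=6 S1=31 S2=24 S3=13 blocked=[]
Op 3: conn=25 S1=31 S2=24 S3=13 blocked=[]
Op 4: conn=8 S1=31 S2=24 S3=-4 blocked=[3]
Op 5: conn=-4 S1=31 S2=24 S3=-16 blocked=[1, 2, 3]
Op 6: conn=15 S1=31 S2=24 S3=-16 blocked=[3]
Op 7: conn=1 S1=31 S2=10 S3=-16 blocked=[3]
Op 8: conn=25 S1=31 S2=10 S3=-16 blocked=[3]
Op 9: conn=39 S1=31 S2=10 S3=-16 blocked=[3]
Op 10: conn=32 S1=31 S2=10 S3=-23 blocked=[3]
Op 11: conn=60 S1=31 S2=10 S3=-23 blocked=[3]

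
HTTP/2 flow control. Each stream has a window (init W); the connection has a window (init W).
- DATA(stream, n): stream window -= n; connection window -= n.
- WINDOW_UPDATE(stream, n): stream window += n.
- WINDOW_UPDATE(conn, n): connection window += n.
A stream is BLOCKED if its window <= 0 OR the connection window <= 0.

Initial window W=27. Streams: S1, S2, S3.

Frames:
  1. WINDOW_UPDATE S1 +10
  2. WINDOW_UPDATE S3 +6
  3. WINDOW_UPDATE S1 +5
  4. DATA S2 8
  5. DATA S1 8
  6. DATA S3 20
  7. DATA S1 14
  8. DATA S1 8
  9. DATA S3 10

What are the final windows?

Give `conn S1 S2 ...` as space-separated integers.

Answer: -41 12 19 3

Derivation:
Op 1: conn=27 S1=37 S2=27 S3=27 blocked=[]
Op 2: conn=27 S1=37 S2=27 S3=33 blocked=[]
Op 3: conn=27 S1=42 S2=27 S3=33 blocked=[]
Op 4: conn=19 S1=42 S2=19 S3=33 blocked=[]
Op 5: conn=11 S1=34 S2=19 S3=33 blocked=[]
Op 6: conn=-9 S1=34 S2=19 S3=13 blocked=[1, 2, 3]
Op 7: conn=-23 S1=20 S2=19 S3=13 blocked=[1, 2, 3]
Op 8: conn=-31 S1=12 S2=19 S3=13 blocked=[1, 2, 3]
Op 9: conn=-41 S1=12 S2=19 S3=3 blocked=[1, 2, 3]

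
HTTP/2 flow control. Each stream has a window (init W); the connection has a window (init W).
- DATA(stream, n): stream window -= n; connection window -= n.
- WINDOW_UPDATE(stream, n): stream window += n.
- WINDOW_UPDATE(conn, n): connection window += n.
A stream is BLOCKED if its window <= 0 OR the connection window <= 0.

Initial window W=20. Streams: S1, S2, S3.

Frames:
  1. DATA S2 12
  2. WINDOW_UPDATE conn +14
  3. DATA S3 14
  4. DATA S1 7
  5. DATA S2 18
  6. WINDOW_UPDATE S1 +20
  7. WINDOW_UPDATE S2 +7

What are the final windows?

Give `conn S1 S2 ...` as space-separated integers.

Answer: -17 33 -3 6

Derivation:
Op 1: conn=8 S1=20 S2=8 S3=20 blocked=[]
Op 2: conn=22 S1=20 S2=8 S3=20 blocked=[]
Op 3: conn=8 S1=20 S2=8 S3=6 blocked=[]
Op 4: conn=1 S1=13 S2=8 S3=6 blocked=[]
Op 5: conn=-17 S1=13 S2=-10 S3=6 blocked=[1, 2, 3]
Op 6: conn=-17 S1=33 S2=-10 S3=6 blocked=[1, 2, 3]
Op 7: conn=-17 S1=33 S2=-3 S3=6 blocked=[1, 2, 3]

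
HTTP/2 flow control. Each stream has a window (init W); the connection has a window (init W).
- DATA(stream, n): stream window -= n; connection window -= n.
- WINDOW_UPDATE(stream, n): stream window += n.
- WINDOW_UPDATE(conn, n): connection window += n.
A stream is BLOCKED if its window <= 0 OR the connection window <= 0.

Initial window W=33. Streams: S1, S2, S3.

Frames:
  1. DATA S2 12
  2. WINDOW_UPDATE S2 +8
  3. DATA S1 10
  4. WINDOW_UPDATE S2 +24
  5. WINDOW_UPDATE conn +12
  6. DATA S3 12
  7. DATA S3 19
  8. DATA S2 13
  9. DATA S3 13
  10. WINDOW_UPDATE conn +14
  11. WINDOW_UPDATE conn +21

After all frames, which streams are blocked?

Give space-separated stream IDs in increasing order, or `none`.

Answer: S3

Derivation:
Op 1: conn=21 S1=33 S2=21 S3=33 blocked=[]
Op 2: conn=21 S1=33 S2=29 S3=33 blocked=[]
Op 3: conn=11 S1=23 S2=29 S3=33 blocked=[]
Op 4: conn=11 S1=23 S2=53 S3=33 blocked=[]
Op 5: conn=23 S1=23 S2=53 S3=33 blocked=[]
Op 6: conn=11 S1=23 S2=53 S3=21 blocked=[]
Op 7: conn=-8 S1=23 S2=53 S3=2 blocked=[1, 2, 3]
Op 8: conn=-21 S1=23 S2=40 S3=2 blocked=[1, 2, 3]
Op 9: conn=-34 S1=23 S2=40 S3=-11 blocked=[1, 2, 3]
Op 10: conn=-20 S1=23 S2=40 S3=-11 blocked=[1, 2, 3]
Op 11: conn=1 S1=23 S2=40 S3=-11 blocked=[3]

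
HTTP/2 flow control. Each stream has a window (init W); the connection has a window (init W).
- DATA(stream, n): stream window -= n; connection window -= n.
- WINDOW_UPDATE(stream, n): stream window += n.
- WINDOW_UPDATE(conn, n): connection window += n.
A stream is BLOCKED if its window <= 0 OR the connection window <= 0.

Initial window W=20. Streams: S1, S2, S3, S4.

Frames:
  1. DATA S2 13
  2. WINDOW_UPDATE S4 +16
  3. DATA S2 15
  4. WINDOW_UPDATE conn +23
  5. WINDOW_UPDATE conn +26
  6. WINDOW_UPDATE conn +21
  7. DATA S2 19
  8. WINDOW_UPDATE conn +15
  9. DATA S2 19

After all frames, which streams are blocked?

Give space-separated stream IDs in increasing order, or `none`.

Answer: S2

Derivation:
Op 1: conn=7 S1=20 S2=7 S3=20 S4=20 blocked=[]
Op 2: conn=7 S1=20 S2=7 S3=20 S4=36 blocked=[]
Op 3: conn=-8 S1=20 S2=-8 S3=20 S4=36 blocked=[1, 2, 3, 4]
Op 4: conn=15 S1=20 S2=-8 S3=20 S4=36 blocked=[2]
Op 5: conn=41 S1=20 S2=-8 S3=20 S4=36 blocked=[2]
Op 6: conn=62 S1=20 S2=-8 S3=20 S4=36 blocked=[2]
Op 7: conn=43 S1=20 S2=-27 S3=20 S4=36 blocked=[2]
Op 8: conn=58 S1=20 S2=-27 S3=20 S4=36 blocked=[2]
Op 9: conn=39 S1=20 S2=-46 S3=20 S4=36 blocked=[2]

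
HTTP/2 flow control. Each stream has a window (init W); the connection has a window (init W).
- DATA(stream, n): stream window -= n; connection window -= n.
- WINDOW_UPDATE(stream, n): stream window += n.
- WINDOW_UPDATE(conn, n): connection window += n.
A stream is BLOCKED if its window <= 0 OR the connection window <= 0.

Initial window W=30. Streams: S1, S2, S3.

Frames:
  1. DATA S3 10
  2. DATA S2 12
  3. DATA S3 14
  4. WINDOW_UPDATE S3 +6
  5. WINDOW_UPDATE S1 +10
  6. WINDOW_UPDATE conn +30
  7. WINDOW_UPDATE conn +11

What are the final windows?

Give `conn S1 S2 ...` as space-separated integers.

Op 1: conn=20 S1=30 S2=30 S3=20 blocked=[]
Op 2: conn=8 S1=30 S2=18 S3=20 blocked=[]
Op 3: conn=-6 S1=30 S2=18 S3=6 blocked=[1, 2, 3]
Op 4: conn=-6 S1=30 S2=18 S3=12 blocked=[1, 2, 3]
Op 5: conn=-6 S1=40 S2=18 S3=12 blocked=[1, 2, 3]
Op 6: conn=24 S1=40 S2=18 S3=12 blocked=[]
Op 7: conn=35 S1=40 S2=18 S3=12 blocked=[]

Answer: 35 40 18 12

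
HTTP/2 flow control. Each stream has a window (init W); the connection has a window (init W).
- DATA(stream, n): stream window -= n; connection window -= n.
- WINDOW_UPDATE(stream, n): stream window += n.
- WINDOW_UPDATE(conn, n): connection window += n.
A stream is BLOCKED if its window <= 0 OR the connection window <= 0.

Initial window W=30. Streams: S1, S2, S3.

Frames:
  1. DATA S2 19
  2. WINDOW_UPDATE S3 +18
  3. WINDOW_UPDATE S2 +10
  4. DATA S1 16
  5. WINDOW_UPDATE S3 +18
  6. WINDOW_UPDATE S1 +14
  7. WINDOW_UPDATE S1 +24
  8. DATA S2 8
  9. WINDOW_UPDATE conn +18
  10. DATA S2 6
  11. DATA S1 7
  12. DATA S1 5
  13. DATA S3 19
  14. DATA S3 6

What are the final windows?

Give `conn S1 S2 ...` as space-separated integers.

Answer: -38 40 7 41

Derivation:
Op 1: conn=11 S1=30 S2=11 S3=30 blocked=[]
Op 2: conn=11 S1=30 S2=11 S3=48 blocked=[]
Op 3: conn=11 S1=30 S2=21 S3=48 blocked=[]
Op 4: conn=-5 S1=14 S2=21 S3=48 blocked=[1, 2, 3]
Op 5: conn=-5 S1=14 S2=21 S3=66 blocked=[1, 2, 3]
Op 6: conn=-5 S1=28 S2=21 S3=66 blocked=[1, 2, 3]
Op 7: conn=-5 S1=52 S2=21 S3=66 blocked=[1, 2, 3]
Op 8: conn=-13 S1=52 S2=13 S3=66 blocked=[1, 2, 3]
Op 9: conn=5 S1=52 S2=13 S3=66 blocked=[]
Op 10: conn=-1 S1=52 S2=7 S3=66 blocked=[1, 2, 3]
Op 11: conn=-8 S1=45 S2=7 S3=66 blocked=[1, 2, 3]
Op 12: conn=-13 S1=40 S2=7 S3=66 blocked=[1, 2, 3]
Op 13: conn=-32 S1=40 S2=7 S3=47 blocked=[1, 2, 3]
Op 14: conn=-38 S1=40 S2=7 S3=41 blocked=[1, 2, 3]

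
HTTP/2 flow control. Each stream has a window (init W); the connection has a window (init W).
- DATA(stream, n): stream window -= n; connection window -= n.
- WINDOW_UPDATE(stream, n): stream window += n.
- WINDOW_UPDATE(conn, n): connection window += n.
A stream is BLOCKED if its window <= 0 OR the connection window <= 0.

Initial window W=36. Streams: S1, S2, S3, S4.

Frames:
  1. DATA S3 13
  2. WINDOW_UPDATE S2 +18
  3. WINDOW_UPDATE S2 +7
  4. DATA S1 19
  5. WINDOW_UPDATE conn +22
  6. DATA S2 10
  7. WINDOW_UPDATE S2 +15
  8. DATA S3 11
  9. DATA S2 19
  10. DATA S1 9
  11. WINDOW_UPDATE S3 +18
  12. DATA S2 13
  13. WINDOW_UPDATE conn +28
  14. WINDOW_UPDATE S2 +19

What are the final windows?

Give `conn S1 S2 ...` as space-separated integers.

Answer: -8 8 53 30 36

Derivation:
Op 1: conn=23 S1=36 S2=36 S3=23 S4=36 blocked=[]
Op 2: conn=23 S1=36 S2=54 S3=23 S4=36 blocked=[]
Op 3: conn=23 S1=36 S2=61 S3=23 S4=36 blocked=[]
Op 4: conn=4 S1=17 S2=61 S3=23 S4=36 blocked=[]
Op 5: conn=26 S1=17 S2=61 S3=23 S4=36 blocked=[]
Op 6: conn=16 S1=17 S2=51 S3=23 S4=36 blocked=[]
Op 7: conn=16 S1=17 S2=66 S3=23 S4=36 blocked=[]
Op 8: conn=5 S1=17 S2=66 S3=12 S4=36 blocked=[]
Op 9: conn=-14 S1=17 S2=47 S3=12 S4=36 blocked=[1, 2, 3, 4]
Op 10: conn=-23 S1=8 S2=47 S3=12 S4=36 blocked=[1, 2, 3, 4]
Op 11: conn=-23 S1=8 S2=47 S3=30 S4=36 blocked=[1, 2, 3, 4]
Op 12: conn=-36 S1=8 S2=34 S3=30 S4=36 blocked=[1, 2, 3, 4]
Op 13: conn=-8 S1=8 S2=34 S3=30 S4=36 blocked=[1, 2, 3, 4]
Op 14: conn=-8 S1=8 S2=53 S3=30 S4=36 blocked=[1, 2, 3, 4]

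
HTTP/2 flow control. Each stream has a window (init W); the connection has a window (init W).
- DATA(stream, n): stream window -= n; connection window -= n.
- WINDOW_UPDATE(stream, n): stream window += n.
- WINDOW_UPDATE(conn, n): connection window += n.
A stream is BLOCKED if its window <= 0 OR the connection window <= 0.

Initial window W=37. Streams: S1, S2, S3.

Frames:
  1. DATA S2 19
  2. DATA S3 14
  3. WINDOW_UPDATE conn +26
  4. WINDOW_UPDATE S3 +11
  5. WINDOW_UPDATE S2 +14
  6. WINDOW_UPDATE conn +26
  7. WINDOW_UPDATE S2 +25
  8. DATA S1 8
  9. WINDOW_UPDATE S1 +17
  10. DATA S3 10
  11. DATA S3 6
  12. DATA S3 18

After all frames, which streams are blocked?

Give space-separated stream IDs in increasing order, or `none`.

Answer: S3

Derivation:
Op 1: conn=18 S1=37 S2=18 S3=37 blocked=[]
Op 2: conn=4 S1=37 S2=18 S3=23 blocked=[]
Op 3: conn=30 S1=37 S2=18 S3=23 blocked=[]
Op 4: conn=30 S1=37 S2=18 S3=34 blocked=[]
Op 5: conn=30 S1=37 S2=32 S3=34 blocked=[]
Op 6: conn=56 S1=37 S2=32 S3=34 blocked=[]
Op 7: conn=56 S1=37 S2=57 S3=34 blocked=[]
Op 8: conn=48 S1=29 S2=57 S3=34 blocked=[]
Op 9: conn=48 S1=46 S2=57 S3=34 blocked=[]
Op 10: conn=38 S1=46 S2=57 S3=24 blocked=[]
Op 11: conn=32 S1=46 S2=57 S3=18 blocked=[]
Op 12: conn=14 S1=46 S2=57 S3=0 blocked=[3]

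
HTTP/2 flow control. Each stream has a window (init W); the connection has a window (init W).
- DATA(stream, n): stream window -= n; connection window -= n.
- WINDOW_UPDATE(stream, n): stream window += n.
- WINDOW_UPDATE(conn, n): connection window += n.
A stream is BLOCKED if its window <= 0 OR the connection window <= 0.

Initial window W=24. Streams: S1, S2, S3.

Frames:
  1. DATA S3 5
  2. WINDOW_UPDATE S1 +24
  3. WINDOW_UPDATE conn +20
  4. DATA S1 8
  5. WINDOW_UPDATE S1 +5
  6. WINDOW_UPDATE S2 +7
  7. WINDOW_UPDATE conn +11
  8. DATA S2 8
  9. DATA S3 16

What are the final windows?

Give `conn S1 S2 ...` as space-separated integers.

Op 1: conn=19 S1=24 S2=24 S3=19 blocked=[]
Op 2: conn=19 S1=48 S2=24 S3=19 blocked=[]
Op 3: conn=39 S1=48 S2=24 S3=19 blocked=[]
Op 4: conn=31 S1=40 S2=24 S3=19 blocked=[]
Op 5: conn=31 S1=45 S2=24 S3=19 blocked=[]
Op 6: conn=31 S1=45 S2=31 S3=19 blocked=[]
Op 7: conn=42 S1=45 S2=31 S3=19 blocked=[]
Op 8: conn=34 S1=45 S2=23 S3=19 blocked=[]
Op 9: conn=18 S1=45 S2=23 S3=3 blocked=[]

Answer: 18 45 23 3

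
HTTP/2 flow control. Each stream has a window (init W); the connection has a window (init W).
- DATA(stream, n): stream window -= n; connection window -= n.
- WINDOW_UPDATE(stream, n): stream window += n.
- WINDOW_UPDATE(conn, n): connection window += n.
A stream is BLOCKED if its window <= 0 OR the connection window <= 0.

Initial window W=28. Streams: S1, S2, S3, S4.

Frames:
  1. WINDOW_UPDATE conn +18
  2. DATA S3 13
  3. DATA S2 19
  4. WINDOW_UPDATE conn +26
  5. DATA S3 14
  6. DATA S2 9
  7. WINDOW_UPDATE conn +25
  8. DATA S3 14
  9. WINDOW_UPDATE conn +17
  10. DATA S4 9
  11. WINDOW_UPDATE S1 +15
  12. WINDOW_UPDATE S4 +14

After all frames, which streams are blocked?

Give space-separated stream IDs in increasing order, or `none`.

Answer: S2 S3

Derivation:
Op 1: conn=46 S1=28 S2=28 S3=28 S4=28 blocked=[]
Op 2: conn=33 S1=28 S2=28 S3=15 S4=28 blocked=[]
Op 3: conn=14 S1=28 S2=9 S3=15 S4=28 blocked=[]
Op 4: conn=40 S1=28 S2=9 S3=15 S4=28 blocked=[]
Op 5: conn=26 S1=28 S2=9 S3=1 S4=28 blocked=[]
Op 6: conn=17 S1=28 S2=0 S3=1 S4=28 blocked=[2]
Op 7: conn=42 S1=28 S2=0 S3=1 S4=28 blocked=[2]
Op 8: conn=28 S1=28 S2=0 S3=-13 S4=28 blocked=[2, 3]
Op 9: conn=45 S1=28 S2=0 S3=-13 S4=28 blocked=[2, 3]
Op 10: conn=36 S1=28 S2=0 S3=-13 S4=19 blocked=[2, 3]
Op 11: conn=36 S1=43 S2=0 S3=-13 S4=19 blocked=[2, 3]
Op 12: conn=36 S1=43 S2=0 S3=-13 S4=33 blocked=[2, 3]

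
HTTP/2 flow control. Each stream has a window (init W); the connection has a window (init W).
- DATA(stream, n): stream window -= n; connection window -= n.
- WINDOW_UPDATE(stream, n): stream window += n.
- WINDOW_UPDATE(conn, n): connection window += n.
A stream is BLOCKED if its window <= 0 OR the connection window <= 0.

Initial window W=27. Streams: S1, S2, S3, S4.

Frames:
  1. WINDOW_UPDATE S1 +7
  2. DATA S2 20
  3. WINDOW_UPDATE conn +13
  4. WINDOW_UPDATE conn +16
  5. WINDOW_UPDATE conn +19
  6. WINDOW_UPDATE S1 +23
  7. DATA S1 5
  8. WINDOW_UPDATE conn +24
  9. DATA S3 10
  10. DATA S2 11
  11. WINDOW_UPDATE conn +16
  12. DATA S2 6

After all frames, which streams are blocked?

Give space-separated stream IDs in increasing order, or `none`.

Op 1: conn=27 S1=34 S2=27 S3=27 S4=27 blocked=[]
Op 2: conn=7 S1=34 S2=7 S3=27 S4=27 blocked=[]
Op 3: conn=20 S1=34 S2=7 S3=27 S4=27 blocked=[]
Op 4: conn=36 S1=34 S2=7 S3=27 S4=27 blocked=[]
Op 5: conn=55 S1=34 S2=7 S3=27 S4=27 blocked=[]
Op 6: conn=55 S1=57 S2=7 S3=27 S4=27 blocked=[]
Op 7: conn=50 S1=52 S2=7 S3=27 S4=27 blocked=[]
Op 8: conn=74 S1=52 S2=7 S3=27 S4=27 blocked=[]
Op 9: conn=64 S1=52 S2=7 S3=17 S4=27 blocked=[]
Op 10: conn=53 S1=52 S2=-4 S3=17 S4=27 blocked=[2]
Op 11: conn=69 S1=52 S2=-4 S3=17 S4=27 blocked=[2]
Op 12: conn=63 S1=52 S2=-10 S3=17 S4=27 blocked=[2]

Answer: S2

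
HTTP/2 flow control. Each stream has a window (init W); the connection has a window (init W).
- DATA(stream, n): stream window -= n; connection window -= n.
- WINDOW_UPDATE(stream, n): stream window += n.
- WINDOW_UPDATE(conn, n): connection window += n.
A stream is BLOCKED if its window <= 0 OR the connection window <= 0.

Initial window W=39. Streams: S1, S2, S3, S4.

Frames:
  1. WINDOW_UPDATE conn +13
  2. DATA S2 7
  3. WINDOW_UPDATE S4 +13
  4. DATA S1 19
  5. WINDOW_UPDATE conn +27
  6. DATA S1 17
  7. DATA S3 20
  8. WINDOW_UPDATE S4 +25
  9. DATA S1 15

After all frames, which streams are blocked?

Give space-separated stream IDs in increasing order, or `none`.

Op 1: conn=52 S1=39 S2=39 S3=39 S4=39 blocked=[]
Op 2: conn=45 S1=39 S2=32 S3=39 S4=39 blocked=[]
Op 3: conn=45 S1=39 S2=32 S3=39 S4=52 blocked=[]
Op 4: conn=26 S1=20 S2=32 S3=39 S4=52 blocked=[]
Op 5: conn=53 S1=20 S2=32 S3=39 S4=52 blocked=[]
Op 6: conn=36 S1=3 S2=32 S3=39 S4=52 blocked=[]
Op 7: conn=16 S1=3 S2=32 S3=19 S4=52 blocked=[]
Op 8: conn=16 S1=3 S2=32 S3=19 S4=77 blocked=[]
Op 9: conn=1 S1=-12 S2=32 S3=19 S4=77 blocked=[1]

Answer: S1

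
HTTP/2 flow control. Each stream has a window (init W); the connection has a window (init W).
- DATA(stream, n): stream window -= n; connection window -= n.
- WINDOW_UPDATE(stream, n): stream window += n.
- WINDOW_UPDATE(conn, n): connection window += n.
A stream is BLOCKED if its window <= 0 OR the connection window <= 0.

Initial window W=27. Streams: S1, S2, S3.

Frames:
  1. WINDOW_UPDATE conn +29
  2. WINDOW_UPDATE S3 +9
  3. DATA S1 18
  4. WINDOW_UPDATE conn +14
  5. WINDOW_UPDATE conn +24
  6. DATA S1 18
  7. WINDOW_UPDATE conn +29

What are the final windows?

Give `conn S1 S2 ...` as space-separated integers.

Answer: 87 -9 27 36

Derivation:
Op 1: conn=56 S1=27 S2=27 S3=27 blocked=[]
Op 2: conn=56 S1=27 S2=27 S3=36 blocked=[]
Op 3: conn=38 S1=9 S2=27 S3=36 blocked=[]
Op 4: conn=52 S1=9 S2=27 S3=36 blocked=[]
Op 5: conn=76 S1=9 S2=27 S3=36 blocked=[]
Op 6: conn=58 S1=-9 S2=27 S3=36 blocked=[1]
Op 7: conn=87 S1=-9 S2=27 S3=36 blocked=[1]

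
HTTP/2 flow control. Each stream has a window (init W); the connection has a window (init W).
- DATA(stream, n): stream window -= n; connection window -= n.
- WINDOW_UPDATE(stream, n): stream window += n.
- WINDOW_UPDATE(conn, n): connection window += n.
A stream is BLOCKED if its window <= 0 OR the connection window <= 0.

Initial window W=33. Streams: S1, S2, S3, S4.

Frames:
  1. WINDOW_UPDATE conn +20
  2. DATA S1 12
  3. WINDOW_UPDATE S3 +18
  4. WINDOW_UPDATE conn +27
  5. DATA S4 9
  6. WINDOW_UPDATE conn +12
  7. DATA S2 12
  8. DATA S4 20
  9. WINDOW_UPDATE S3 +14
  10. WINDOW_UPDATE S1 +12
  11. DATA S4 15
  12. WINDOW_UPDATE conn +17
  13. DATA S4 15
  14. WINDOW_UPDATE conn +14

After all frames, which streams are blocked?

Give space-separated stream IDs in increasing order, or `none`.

Answer: S4

Derivation:
Op 1: conn=53 S1=33 S2=33 S3=33 S4=33 blocked=[]
Op 2: conn=41 S1=21 S2=33 S3=33 S4=33 blocked=[]
Op 3: conn=41 S1=21 S2=33 S3=51 S4=33 blocked=[]
Op 4: conn=68 S1=21 S2=33 S3=51 S4=33 blocked=[]
Op 5: conn=59 S1=21 S2=33 S3=51 S4=24 blocked=[]
Op 6: conn=71 S1=21 S2=33 S3=51 S4=24 blocked=[]
Op 7: conn=59 S1=21 S2=21 S3=51 S4=24 blocked=[]
Op 8: conn=39 S1=21 S2=21 S3=51 S4=4 blocked=[]
Op 9: conn=39 S1=21 S2=21 S3=65 S4=4 blocked=[]
Op 10: conn=39 S1=33 S2=21 S3=65 S4=4 blocked=[]
Op 11: conn=24 S1=33 S2=21 S3=65 S4=-11 blocked=[4]
Op 12: conn=41 S1=33 S2=21 S3=65 S4=-11 blocked=[4]
Op 13: conn=26 S1=33 S2=21 S3=65 S4=-26 blocked=[4]
Op 14: conn=40 S1=33 S2=21 S3=65 S4=-26 blocked=[4]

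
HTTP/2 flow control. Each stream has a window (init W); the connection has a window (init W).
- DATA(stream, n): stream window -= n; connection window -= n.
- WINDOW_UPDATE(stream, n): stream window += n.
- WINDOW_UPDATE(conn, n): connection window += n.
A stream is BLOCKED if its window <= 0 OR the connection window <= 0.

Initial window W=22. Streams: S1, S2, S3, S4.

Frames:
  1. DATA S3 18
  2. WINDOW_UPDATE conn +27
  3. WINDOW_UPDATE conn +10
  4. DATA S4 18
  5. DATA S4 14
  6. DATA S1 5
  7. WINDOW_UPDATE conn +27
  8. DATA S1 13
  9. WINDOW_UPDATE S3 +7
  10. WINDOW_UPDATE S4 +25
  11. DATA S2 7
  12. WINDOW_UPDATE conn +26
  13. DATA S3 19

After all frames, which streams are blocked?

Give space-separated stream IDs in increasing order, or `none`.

Answer: S3

Derivation:
Op 1: conn=4 S1=22 S2=22 S3=4 S4=22 blocked=[]
Op 2: conn=31 S1=22 S2=22 S3=4 S4=22 blocked=[]
Op 3: conn=41 S1=22 S2=22 S3=4 S4=22 blocked=[]
Op 4: conn=23 S1=22 S2=22 S3=4 S4=4 blocked=[]
Op 5: conn=9 S1=22 S2=22 S3=4 S4=-10 blocked=[4]
Op 6: conn=4 S1=17 S2=22 S3=4 S4=-10 blocked=[4]
Op 7: conn=31 S1=17 S2=22 S3=4 S4=-10 blocked=[4]
Op 8: conn=18 S1=4 S2=22 S3=4 S4=-10 blocked=[4]
Op 9: conn=18 S1=4 S2=22 S3=11 S4=-10 blocked=[4]
Op 10: conn=18 S1=4 S2=22 S3=11 S4=15 blocked=[]
Op 11: conn=11 S1=4 S2=15 S3=11 S4=15 blocked=[]
Op 12: conn=37 S1=4 S2=15 S3=11 S4=15 blocked=[]
Op 13: conn=18 S1=4 S2=15 S3=-8 S4=15 blocked=[3]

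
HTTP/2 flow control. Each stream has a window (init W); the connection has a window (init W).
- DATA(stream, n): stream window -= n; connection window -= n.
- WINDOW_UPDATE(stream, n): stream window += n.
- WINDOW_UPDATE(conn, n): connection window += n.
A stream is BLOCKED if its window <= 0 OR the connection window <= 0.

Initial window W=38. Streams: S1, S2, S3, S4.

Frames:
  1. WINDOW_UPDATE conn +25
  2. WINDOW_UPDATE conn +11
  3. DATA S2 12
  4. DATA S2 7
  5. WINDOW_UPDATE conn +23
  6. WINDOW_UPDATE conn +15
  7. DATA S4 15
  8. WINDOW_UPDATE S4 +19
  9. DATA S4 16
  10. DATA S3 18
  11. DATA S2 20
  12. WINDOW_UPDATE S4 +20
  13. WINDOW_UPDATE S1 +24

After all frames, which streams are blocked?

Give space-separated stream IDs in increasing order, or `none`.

Op 1: conn=63 S1=38 S2=38 S3=38 S4=38 blocked=[]
Op 2: conn=74 S1=38 S2=38 S3=38 S4=38 blocked=[]
Op 3: conn=62 S1=38 S2=26 S3=38 S4=38 blocked=[]
Op 4: conn=55 S1=38 S2=19 S3=38 S4=38 blocked=[]
Op 5: conn=78 S1=38 S2=19 S3=38 S4=38 blocked=[]
Op 6: conn=93 S1=38 S2=19 S3=38 S4=38 blocked=[]
Op 7: conn=78 S1=38 S2=19 S3=38 S4=23 blocked=[]
Op 8: conn=78 S1=38 S2=19 S3=38 S4=42 blocked=[]
Op 9: conn=62 S1=38 S2=19 S3=38 S4=26 blocked=[]
Op 10: conn=44 S1=38 S2=19 S3=20 S4=26 blocked=[]
Op 11: conn=24 S1=38 S2=-1 S3=20 S4=26 blocked=[2]
Op 12: conn=24 S1=38 S2=-1 S3=20 S4=46 blocked=[2]
Op 13: conn=24 S1=62 S2=-1 S3=20 S4=46 blocked=[2]

Answer: S2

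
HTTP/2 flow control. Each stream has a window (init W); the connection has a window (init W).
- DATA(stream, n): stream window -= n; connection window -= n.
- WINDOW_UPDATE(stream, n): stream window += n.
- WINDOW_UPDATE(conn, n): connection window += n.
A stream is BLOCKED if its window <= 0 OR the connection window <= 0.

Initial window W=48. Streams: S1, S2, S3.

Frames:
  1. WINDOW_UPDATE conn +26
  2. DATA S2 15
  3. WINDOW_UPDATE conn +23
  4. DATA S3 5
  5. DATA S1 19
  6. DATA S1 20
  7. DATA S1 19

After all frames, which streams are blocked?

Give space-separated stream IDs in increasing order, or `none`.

Answer: S1

Derivation:
Op 1: conn=74 S1=48 S2=48 S3=48 blocked=[]
Op 2: conn=59 S1=48 S2=33 S3=48 blocked=[]
Op 3: conn=82 S1=48 S2=33 S3=48 blocked=[]
Op 4: conn=77 S1=48 S2=33 S3=43 blocked=[]
Op 5: conn=58 S1=29 S2=33 S3=43 blocked=[]
Op 6: conn=38 S1=9 S2=33 S3=43 blocked=[]
Op 7: conn=19 S1=-10 S2=33 S3=43 blocked=[1]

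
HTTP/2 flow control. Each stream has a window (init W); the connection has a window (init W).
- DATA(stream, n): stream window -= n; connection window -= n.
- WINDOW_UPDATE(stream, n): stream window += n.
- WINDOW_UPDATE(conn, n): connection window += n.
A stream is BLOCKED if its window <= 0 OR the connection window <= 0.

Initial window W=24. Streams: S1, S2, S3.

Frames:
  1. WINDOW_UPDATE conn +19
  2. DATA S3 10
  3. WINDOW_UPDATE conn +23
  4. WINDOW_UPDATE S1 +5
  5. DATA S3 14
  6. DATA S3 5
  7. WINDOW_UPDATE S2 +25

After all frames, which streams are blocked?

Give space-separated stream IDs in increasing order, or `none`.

Answer: S3

Derivation:
Op 1: conn=43 S1=24 S2=24 S3=24 blocked=[]
Op 2: conn=33 S1=24 S2=24 S3=14 blocked=[]
Op 3: conn=56 S1=24 S2=24 S3=14 blocked=[]
Op 4: conn=56 S1=29 S2=24 S3=14 blocked=[]
Op 5: conn=42 S1=29 S2=24 S3=0 blocked=[3]
Op 6: conn=37 S1=29 S2=24 S3=-5 blocked=[3]
Op 7: conn=37 S1=29 S2=49 S3=-5 blocked=[3]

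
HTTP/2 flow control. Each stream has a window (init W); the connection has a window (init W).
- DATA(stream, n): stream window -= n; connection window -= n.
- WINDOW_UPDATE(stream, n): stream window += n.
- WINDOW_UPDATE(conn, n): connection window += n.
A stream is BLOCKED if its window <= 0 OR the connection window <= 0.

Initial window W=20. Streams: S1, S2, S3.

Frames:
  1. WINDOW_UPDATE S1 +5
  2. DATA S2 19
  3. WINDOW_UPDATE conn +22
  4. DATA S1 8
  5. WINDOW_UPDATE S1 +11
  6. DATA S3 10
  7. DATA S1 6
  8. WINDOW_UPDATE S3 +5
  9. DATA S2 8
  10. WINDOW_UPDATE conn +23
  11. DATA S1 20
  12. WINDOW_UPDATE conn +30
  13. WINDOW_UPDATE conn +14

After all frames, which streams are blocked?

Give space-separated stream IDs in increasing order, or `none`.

Op 1: conn=20 S1=25 S2=20 S3=20 blocked=[]
Op 2: conn=1 S1=25 S2=1 S3=20 blocked=[]
Op 3: conn=23 S1=25 S2=1 S3=20 blocked=[]
Op 4: conn=15 S1=17 S2=1 S3=20 blocked=[]
Op 5: conn=15 S1=28 S2=1 S3=20 blocked=[]
Op 6: conn=5 S1=28 S2=1 S3=10 blocked=[]
Op 7: conn=-1 S1=22 S2=1 S3=10 blocked=[1, 2, 3]
Op 8: conn=-1 S1=22 S2=1 S3=15 blocked=[1, 2, 3]
Op 9: conn=-9 S1=22 S2=-7 S3=15 blocked=[1, 2, 3]
Op 10: conn=14 S1=22 S2=-7 S3=15 blocked=[2]
Op 11: conn=-6 S1=2 S2=-7 S3=15 blocked=[1, 2, 3]
Op 12: conn=24 S1=2 S2=-7 S3=15 blocked=[2]
Op 13: conn=38 S1=2 S2=-7 S3=15 blocked=[2]

Answer: S2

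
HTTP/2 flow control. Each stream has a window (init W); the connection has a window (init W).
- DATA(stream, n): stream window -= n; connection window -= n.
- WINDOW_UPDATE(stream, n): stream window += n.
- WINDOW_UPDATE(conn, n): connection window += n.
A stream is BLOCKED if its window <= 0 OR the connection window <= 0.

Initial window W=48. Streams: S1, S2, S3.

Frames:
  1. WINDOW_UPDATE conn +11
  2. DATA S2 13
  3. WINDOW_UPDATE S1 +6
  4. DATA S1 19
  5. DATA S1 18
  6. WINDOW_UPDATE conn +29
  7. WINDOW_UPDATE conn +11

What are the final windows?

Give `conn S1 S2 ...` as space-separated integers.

Answer: 49 17 35 48

Derivation:
Op 1: conn=59 S1=48 S2=48 S3=48 blocked=[]
Op 2: conn=46 S1=48 S2=35 S3=48 blocked=[]
Op 3: conn=46 S1=54 S2=35 S3=48 blocked=[]
Op 4: conn=27 S1=35 S2=35 S3=48 blocked=[]
Op 5: conn=9 S1=17 S2=35 S3=48 blocked=[]
Op 6: conn=38 S1=17 S2=35 S3=48 blocked=[]
Op 7: conn=49 S1=17 S2=35 S3=48 blocked=[]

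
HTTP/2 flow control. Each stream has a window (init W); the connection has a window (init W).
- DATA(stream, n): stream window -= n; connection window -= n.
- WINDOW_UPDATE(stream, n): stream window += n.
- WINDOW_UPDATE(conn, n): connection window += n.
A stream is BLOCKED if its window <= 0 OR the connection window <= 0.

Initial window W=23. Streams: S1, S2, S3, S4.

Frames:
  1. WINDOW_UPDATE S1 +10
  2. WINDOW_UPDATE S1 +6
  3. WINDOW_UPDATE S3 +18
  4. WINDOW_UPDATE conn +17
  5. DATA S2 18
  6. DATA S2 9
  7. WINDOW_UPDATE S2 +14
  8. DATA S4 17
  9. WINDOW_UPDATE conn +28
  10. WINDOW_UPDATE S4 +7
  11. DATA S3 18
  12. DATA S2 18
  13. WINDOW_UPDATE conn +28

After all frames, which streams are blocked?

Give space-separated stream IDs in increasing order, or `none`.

Op 1: conn=23 S1=33 S2=23 S3=23 S4=23 blocked=[]
Op 2: conn=23 S1=39 S2=23 S3=23 S4=23 blocked=[]
Op 3: conn=23 S1=39 S2=23 S3=41 S4=23 blocked=[]
Op 4: conn=40 S1=39 S2=23 S3=41 S4=23 blocked=[]
Op 5: conn=22 S1=39 S2=5 S3=41 S4=23 blocked=[]
Op 6: conn=13 S1=39 S2=-4 S3=41 S4=23 blocked=[2]
Op 7: conn=13 S1=39 S2=10 S3=41 S4=23 blocked=[]
Op 8: conn=-4 S1=39 S2=10 S3=41 S4=6 blocked=[1, 2, 3, 4]
Op 9: conn=24 S1=39 S2=10 S3=41 S4=6 blocked=[]
Op 10: conn=24 S1=39 S2=10 S3=41 S4=13 blocked=[]
Op 11: conn=6 S1=39 S2=10 S3=23 S4=13 blocked=[]
Op 12: conn=-12 S1=39 S2=-8 S3=23 S4=13 blocked=[1, 2, 3, 4]
Op 13: conn=16 S1=39 S2=-8 S3=23 S4=13 blocked=[2]

Answer: S2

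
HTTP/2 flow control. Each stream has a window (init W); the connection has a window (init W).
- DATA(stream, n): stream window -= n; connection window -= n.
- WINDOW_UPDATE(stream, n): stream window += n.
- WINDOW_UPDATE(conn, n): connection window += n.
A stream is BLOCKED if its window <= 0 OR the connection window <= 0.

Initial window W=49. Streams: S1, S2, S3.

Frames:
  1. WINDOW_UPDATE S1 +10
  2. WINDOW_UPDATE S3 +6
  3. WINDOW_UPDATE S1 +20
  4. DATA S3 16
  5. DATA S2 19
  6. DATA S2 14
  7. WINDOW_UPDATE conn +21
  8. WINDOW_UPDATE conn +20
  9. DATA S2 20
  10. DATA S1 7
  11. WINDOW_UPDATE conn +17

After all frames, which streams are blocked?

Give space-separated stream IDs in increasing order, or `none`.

Op 1: conn=49 S1=59 S2=49 S3=49 blocked=[]
Op 2: conn=49 S1=59 S2=49 S3=55 blocked=[]
Op 3: conn=49 S1=79 S2=49 S3=55 blocked=[]
Op 4: conn=33 S1=79 S2=49 S3=39 blocked=[]
Op 5: conn=14 S1=79 S2=30 S3=39 blocked=[]
Op 6: conn=0 S1=79 S2=16 S3=39 blocked=[1, 2, 3]
Op 7: conn=21 S1=79 S2=16 S3=39 blocked=[]
Op 8: conn=41 S1=79 S2=16 S3=39 blocked=[]
Op 9: conn=21 S1=79 S2=-4 S3=39 blocked=[2]
Op 10: conn=14 S1=72 S2=-4 S3=39 blocked=[2]
Op 11: conn=31 S1=72 S2=-4 S3=39 blocked=[2]

Answer: S2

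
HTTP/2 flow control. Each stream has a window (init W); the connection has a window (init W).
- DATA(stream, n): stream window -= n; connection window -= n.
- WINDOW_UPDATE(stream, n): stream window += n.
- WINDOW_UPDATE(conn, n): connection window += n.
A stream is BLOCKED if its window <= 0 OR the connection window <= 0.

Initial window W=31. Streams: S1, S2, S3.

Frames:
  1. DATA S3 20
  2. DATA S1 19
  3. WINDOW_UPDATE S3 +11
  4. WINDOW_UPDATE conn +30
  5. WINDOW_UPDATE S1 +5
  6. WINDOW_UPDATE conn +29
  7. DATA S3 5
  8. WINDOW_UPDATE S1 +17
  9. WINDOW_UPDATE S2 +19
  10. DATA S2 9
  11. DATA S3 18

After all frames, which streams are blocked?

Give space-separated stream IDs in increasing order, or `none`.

Answer: S3

Derivation:
Op 1: conn=11 S1=31 S2=31 S3=11 blocked=[]
Op 2: conn=-8 S1=12 S2=31 S3=11 blocked=[1, 2, 3]
Op 3: conn=-8 S1=12 S2=31 S3=22 blocked=[1, 2, 3]
Op 4: conn=22 S1=12 S2=31 S3=22 blocked=[]
Op 5: conn=22 S1=17 S2=31 S3=22 blocked=[]
Op 6: conn=51 S1=17 S2=31 S3=22 blocked=[]
Op 7: conn=46 S1=17 S2=31 S3=17 blocked=[]
Op 8: conn=46 S1=34 S2=31 S3=17 blocked=[]
Op 9: conn=46 S1=34 S2=50 S3=17 blocked=[]
Op 10: conn=37 S1=34 S2=41 S3=17 blocked=[]
Op 11: conn=19 S1=34 S2=41 S3=-1 blocked=[3]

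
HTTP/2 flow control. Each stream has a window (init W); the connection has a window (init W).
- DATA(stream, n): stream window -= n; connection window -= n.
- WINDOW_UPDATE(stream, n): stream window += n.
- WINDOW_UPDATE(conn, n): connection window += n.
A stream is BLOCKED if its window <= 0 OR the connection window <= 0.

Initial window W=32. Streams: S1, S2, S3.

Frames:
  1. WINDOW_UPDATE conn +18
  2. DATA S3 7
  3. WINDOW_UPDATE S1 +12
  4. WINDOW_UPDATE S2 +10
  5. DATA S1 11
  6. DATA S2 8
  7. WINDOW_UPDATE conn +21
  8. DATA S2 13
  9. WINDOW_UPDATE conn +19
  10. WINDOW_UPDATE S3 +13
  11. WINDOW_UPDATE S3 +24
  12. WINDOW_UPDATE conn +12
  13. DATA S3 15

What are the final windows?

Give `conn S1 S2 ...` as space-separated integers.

Op 1: conn=50 S1=32 S2=32 S3=32 blocked=[]
Op 2: conn=43 S1=32 S2=32 S3=25 blocked=[]
Op 3: conn=43 S1=44 S2=32 S3=25 blocked=[]
Op 4: conn=43 S1=44 S2=42 S3=25 blocked=[]
Op 5: conn=32 S1=33 S2=42 S3=25 blocked=[]
Op 6: conn=24 S1=33 S2=34 S3=25 blocked=[]
Op 7: conn=45 S1=33 S2=34 S3=25 blocked=[]
Op 8: conn=32 S1=33 S2=21 S3=25 blocked=[]
Op 9: conn=51 S1=33 S2=21 S3=25 blocked=[]
Op 10: conn=51 S1=33 S2=21 S3=38 blocked=[]
Op 11: conn=51 S1=33 S2=21 S3=62 blocked=[]
Op 12: conn=63 S1=33 S2=21 S3=62 blocked=[]
Op 13: conn=48 S1=33 S2=21 S3=47 blocked=[]

Answer: 48 33 21 47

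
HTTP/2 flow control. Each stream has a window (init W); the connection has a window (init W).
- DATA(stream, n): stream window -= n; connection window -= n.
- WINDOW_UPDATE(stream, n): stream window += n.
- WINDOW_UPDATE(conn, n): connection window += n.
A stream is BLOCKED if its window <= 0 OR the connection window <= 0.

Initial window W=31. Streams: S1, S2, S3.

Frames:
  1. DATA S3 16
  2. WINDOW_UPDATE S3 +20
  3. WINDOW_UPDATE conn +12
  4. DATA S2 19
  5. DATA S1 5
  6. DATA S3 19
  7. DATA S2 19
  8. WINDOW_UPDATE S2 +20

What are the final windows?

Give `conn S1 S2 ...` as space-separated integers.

Op 1: conn=15 S1=31 S2=31 S3=15 blocked=[]
Op 2: conn=15 S1=31 S2=31 S3=35 blocked=[]
Op 3: conn=27 S1=31 S2=31 S3=35 blocked=[]
Op 4: conn=8 S1=31 S2=12 S3=35 blocked=[]
Op 5: conn=3 S1=26 S2=12 S3=35 blocked=[]
Op 6: conn=-16 S1=26 S2=12 S3=16 blocked=[1, 2, 3]
Op 7: conn=-35 S1=26 S2=-7 S3=16 blocked=[1, 2, 3]
Op 8: conn=-35 S1=26 S2=13 S3=16 blocked=[1, 2, 3]

Answer: -35 26 13 16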